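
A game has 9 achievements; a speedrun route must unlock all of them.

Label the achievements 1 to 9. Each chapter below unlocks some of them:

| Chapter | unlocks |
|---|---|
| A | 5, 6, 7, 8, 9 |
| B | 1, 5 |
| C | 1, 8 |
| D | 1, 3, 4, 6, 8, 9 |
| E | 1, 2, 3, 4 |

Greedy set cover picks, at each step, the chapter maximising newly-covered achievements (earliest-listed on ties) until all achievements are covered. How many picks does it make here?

3

Greedy: pick D (covers 6 new) → pick A (covers 2 new) → pick E (covers 1 new). Total picks: 3.
(The true minimum cover uses only 2 chapters, so greedy is not optimal here.)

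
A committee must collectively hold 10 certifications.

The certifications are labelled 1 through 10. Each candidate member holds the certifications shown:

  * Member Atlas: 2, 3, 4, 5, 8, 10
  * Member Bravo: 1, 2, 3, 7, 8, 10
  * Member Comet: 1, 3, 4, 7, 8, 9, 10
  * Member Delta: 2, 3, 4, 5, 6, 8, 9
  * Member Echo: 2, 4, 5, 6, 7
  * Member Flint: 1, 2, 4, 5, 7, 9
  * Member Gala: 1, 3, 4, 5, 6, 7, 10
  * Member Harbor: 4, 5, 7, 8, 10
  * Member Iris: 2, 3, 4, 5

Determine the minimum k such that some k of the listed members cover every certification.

Bravo and Delta together: Bravo ∪ Delta = {1, 2, 3, 4, 5, 6, 7, 8, 9, 10} — every certification is covered.
No single member has all 10 certifications (the largest, Comet, has 7), so 2 is optimal.

2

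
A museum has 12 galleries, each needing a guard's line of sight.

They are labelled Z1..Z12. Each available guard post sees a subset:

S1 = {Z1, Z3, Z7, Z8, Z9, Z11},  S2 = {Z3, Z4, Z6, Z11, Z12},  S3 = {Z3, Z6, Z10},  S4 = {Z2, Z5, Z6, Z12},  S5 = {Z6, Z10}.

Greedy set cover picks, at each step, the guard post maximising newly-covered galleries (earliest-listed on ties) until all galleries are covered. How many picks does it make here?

Greedy: pick S1 (covers 6 new) → pick S4 (covers 4 new) → pick S2 (covers 1 new) → pick S3 (covers 1 new). Total picks: 4.

4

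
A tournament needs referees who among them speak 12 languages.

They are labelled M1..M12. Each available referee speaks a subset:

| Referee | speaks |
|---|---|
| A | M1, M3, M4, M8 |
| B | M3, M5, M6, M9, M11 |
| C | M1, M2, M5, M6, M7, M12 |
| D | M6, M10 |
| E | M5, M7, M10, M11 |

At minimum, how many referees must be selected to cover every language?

4

A and B and C and E together: A ∪ B ∪ C ∪ E = {M1, M2, M3, M4, M5, M6, M7, M8, M9, M10, M11, M12} — every language is covered.
No 3 of the 5 referees cover everything (all 10 combinations miss at least one language), so 4 is optimal.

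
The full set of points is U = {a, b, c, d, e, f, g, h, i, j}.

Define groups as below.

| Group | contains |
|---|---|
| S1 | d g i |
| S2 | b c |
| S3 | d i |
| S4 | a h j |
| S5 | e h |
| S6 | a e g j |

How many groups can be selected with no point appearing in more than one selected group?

S1, S2, S4 are pairwise disjoint (S1={d,g,i}; S2={b,c}; S4={a,h,j}).
Every remaining group overlaps one of these, and no 4 of the listed groups are pairwise disjoint, so 3 is the maximum.

3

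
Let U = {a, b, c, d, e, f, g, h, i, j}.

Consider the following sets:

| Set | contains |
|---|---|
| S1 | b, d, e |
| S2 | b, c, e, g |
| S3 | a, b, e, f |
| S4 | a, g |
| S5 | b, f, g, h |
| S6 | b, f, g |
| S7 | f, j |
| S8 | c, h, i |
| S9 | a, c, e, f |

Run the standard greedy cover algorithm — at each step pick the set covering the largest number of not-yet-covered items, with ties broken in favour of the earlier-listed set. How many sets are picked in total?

5

Greedy: pick S2 (covers 4 new) → pick S3 (covers 2 new) → pick S8 (covers 2 new) → pick S1 (covers 1 new) → pick S7 (covers 1 new). Total picks: 5.
(The true minimum cover uses only 4 sets, so greedy is not optimal here.)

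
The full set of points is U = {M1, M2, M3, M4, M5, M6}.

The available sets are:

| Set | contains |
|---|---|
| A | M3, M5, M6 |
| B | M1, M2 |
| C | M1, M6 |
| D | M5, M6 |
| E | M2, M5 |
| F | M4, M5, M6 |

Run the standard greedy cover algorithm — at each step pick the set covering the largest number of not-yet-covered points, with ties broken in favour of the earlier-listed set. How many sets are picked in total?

Greedy: pick A (covers 3 new) → pick B (covers 2 new) → pick F (covers 1 new). Total picks: 3.

3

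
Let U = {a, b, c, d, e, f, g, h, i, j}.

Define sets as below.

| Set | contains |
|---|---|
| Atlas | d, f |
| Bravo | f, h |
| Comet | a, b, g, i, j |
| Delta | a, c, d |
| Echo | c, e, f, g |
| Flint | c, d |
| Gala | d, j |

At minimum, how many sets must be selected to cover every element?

Bravo and Comet and Echo and Gala together: Bravo ∪ Comet ∪ Echo ∪ Gala = {a, b, c, d, e, f, g, h, i, j} — every element is covered.
No 3 of the 7 sets cover everything (all 35 combinations miss at least one element), so 4 is optimal.

4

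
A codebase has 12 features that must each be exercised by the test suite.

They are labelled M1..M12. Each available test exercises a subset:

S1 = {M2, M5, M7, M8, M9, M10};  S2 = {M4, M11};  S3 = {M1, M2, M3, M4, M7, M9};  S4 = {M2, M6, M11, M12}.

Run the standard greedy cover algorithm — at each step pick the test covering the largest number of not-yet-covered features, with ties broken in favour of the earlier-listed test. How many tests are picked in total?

3

Greedy: pick S1 (covers 6 new) → pick S3 (covers 3 new) → pick S4 (covers 3 new). Total picks: 3.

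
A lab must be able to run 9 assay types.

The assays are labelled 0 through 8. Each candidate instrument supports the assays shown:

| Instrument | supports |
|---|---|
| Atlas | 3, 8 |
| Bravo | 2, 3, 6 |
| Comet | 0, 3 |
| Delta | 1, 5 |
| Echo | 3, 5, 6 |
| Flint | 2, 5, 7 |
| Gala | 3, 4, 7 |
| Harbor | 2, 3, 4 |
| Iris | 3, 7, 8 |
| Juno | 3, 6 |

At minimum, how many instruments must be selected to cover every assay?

Atlas and Bravo and Comet and Delta and Gala together: Atlas ∪ Bravo ∪ Comet ∪ Delta ∪ Gala = {0, 1, 2, 3, 4, 5, 6, 7, 8} — every assay is covered.
No 4 of the 10 instruments cover everything (all 210 combinations miss at least one assay), so 5 is optimal.

5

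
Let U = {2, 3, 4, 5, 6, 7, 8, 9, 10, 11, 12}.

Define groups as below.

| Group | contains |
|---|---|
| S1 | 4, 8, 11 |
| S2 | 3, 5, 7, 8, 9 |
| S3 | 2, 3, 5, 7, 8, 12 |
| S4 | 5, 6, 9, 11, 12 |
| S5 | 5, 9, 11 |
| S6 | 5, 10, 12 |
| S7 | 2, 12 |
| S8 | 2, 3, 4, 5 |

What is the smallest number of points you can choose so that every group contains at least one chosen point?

3

Take H = {5, 8, 12}. Each listed group contains at least one of these, so H is a hitting set of size 3.
No choice of 2 points meets every group, so 3 is the minimum.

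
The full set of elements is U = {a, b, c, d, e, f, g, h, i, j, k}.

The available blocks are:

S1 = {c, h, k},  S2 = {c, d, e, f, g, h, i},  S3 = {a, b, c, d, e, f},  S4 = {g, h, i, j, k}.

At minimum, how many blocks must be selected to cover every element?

2

S3 and S4 cover everything between them: the union {a, b, c, d, e, f, g, h, i, j, k} is all of U.
No single block has all 11 elements (the largest, S2, has 7), so 2 is optimal.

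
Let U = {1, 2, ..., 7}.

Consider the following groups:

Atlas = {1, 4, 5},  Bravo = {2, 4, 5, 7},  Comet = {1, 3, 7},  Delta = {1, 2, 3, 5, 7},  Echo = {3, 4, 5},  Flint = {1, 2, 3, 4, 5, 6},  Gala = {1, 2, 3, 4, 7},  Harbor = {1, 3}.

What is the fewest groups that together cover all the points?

Flint and Gala cover everything between them: the union {1, 2, 3, 4, 5, 6, 7} is all of U.
No single group has all 7 points (the largest, Flint, has 6), so 2 is optimal.

2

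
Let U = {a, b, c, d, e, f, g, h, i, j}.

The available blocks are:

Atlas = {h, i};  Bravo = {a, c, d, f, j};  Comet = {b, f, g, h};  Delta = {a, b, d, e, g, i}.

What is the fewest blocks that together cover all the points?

Bravo and Comet and Delta together: Bravo ∪ Comet ∪ Delta = {a, b, c, d, e, f, g, h, i, j} — every point is covered.
Only Bravo contains c, so Bravo is forced; the remaining 5 points need at least 2 more blocks (each remaining block adds at most 4) — so at least 3 blocks are needed, and 3 is optimal.

3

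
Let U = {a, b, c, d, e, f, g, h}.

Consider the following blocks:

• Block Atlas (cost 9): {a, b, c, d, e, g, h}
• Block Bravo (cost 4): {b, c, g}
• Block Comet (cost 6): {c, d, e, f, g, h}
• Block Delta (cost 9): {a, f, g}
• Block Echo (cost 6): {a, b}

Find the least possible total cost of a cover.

12

Comet, Echo together cover every item (Comet ∪ Echo = {a, b, c, d, e, f, g, h}); total cost 6 + 6 = 12.
No covering selection has total cost below 12.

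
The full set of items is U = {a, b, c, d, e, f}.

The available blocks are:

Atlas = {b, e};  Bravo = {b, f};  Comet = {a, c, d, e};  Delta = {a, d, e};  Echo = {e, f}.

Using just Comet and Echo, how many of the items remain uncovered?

Union of Comet, Echo = {a, c, d, e, f}.
Not covered: b — 1 item.

1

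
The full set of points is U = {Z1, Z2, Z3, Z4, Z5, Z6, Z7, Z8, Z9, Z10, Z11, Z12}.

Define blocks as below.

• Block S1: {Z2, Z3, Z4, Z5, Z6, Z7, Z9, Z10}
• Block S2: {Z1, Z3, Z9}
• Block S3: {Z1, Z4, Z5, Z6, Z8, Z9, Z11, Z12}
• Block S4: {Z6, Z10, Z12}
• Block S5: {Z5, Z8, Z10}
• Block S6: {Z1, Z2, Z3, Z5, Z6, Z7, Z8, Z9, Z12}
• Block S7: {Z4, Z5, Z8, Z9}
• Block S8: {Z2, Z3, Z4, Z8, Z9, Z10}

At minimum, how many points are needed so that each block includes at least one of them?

The 2 points {Z9, Z10} hit every block.
The blocks S2, S4 are pairwise disjoint, so any hitting set needs a separate point for each — at least 2. Hence 2 is optimal.

2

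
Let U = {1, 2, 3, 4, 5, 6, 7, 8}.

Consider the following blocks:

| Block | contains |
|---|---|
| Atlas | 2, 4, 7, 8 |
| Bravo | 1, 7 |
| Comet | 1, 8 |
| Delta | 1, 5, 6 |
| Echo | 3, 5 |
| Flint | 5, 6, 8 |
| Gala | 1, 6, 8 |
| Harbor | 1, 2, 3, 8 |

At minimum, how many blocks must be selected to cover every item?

Atlas and Delta and Harbor together: Atlas ∪ Delta ∪ Harbor = {1, 2, 3, 4, 5, 6, 7, 8} — every item is covered.
Only Atlas contains 4, so Atlas is forced; the remaining 4 items need at least 2 more blocks (each remaining block adds at most 3) — so at least 3 blocks are needed, and 3 is optimal.

3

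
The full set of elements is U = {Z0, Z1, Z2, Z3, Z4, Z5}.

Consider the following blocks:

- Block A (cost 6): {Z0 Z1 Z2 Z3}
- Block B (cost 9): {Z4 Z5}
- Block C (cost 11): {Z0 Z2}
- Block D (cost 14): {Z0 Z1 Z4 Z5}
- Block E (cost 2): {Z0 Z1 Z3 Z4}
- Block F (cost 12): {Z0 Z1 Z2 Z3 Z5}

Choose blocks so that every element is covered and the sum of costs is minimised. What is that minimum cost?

E, F together cover every element (E ∪ F = {Z0, Z1, Z2, Z3, Z4, Z5}); total cost 2 + 12 = 14.
The greedy pick E, A, B costs 17; no covering selection beats 14.

14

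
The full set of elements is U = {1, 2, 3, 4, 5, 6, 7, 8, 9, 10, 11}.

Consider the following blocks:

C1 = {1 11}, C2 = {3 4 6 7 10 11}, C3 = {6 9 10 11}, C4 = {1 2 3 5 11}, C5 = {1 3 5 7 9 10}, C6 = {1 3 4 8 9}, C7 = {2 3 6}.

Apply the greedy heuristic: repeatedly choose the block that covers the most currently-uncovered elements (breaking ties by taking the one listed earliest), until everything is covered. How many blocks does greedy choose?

Greedy: pick C2 (covers 6 new) → pick C4 (covers 3 new) → pick C6 (covers 2 new). Total picks: 3.

3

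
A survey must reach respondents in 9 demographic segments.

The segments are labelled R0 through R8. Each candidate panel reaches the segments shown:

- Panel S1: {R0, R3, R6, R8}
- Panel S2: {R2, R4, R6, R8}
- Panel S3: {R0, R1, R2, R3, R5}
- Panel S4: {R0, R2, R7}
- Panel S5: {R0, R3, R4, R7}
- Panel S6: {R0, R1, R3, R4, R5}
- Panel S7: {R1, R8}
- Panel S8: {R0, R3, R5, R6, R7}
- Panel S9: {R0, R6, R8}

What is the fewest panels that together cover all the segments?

S2 and S4 and S6 together: S2 ∪ S4 ∪ S6 = {R0, R1, R2, R3, R4, R5, R6, R7, R8} — every segment is covered.
No 2 of the 9 panels cover everything (all 36 combinations miss at least one segment), so 3 is optimal.

3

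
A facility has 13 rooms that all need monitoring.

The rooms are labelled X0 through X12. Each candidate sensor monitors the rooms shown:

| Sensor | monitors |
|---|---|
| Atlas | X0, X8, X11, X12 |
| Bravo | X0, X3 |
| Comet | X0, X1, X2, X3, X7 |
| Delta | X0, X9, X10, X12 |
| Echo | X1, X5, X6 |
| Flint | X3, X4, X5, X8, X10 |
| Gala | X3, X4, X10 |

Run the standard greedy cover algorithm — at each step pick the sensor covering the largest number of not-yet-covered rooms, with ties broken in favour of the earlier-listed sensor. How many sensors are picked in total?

5

Greedy: pick Comet (covers 5 new) → pick Flint (covers 4 new) → pick Atlas (covers 2 new) → pick Delta (covers 1 new) → pick Echo (covers 1 new). Total picks: 5.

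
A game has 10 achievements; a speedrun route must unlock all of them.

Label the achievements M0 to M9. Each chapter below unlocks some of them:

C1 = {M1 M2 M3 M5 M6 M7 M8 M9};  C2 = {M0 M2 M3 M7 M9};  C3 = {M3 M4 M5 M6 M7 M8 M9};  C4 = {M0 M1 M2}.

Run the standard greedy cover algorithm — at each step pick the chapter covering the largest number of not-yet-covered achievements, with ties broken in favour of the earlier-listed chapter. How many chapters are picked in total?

3

Greedy: pick C1 (covers 8 new) → pick C2 (covers 1 new) → pick C3 (covers 1 new). Total picks: 3.
(The true minimum cover uses only 2 chapters, so greedy is not optimal here.)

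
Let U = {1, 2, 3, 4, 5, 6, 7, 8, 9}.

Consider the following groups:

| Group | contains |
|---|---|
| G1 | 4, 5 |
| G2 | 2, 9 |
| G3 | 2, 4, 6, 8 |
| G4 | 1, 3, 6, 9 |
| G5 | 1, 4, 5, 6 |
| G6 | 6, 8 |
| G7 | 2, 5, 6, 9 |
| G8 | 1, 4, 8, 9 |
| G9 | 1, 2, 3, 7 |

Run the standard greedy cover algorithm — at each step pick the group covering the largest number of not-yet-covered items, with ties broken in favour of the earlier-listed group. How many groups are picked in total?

4

Greedy: pick G3 (covers 4 new) → pick G4 (covers 3 new) → pick G1 (covers 1 new) → pick G9 (covers 1 new). Total picks: 4.
(The true minimum cover uses only 3 groups, so greedy is not optimal here.)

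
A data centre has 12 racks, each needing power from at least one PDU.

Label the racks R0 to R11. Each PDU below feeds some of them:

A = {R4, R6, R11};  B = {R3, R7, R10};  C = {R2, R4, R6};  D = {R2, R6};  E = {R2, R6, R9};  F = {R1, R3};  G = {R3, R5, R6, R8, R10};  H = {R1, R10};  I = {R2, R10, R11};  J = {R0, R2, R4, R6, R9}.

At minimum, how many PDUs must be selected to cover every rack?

B and G and H and I and J together: B ∪ G ∪ H ∪ I ∪ J = {R0, R1, R2, R3, R4, R5, R6, R7, R8, R9, R10, R11} — every rack is covered.
No 4 of the 10 PDUs cover everything (all 210 combinations miss at least one rack), so 5 is optimal.

5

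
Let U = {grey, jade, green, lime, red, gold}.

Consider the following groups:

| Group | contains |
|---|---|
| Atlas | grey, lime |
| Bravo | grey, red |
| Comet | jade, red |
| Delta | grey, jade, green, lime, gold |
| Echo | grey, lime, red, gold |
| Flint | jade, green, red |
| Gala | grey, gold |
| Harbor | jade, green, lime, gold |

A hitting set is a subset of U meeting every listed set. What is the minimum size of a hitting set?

H = {grey, jade} meets every group (each contains at least one member of H), and |H| = 2.
The groups Atlas, Comet are pairwise disjoint, so any hitting set needs a separate item for each — at least 2. Hence 2 is optimal.

2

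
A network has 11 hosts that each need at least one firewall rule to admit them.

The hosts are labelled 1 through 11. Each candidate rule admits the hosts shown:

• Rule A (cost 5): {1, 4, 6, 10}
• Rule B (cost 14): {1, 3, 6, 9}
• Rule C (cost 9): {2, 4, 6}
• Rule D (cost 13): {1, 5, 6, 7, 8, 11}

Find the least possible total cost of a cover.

41

A, B, C, D together cover every host (A ∪ B ∪ C ∪ D = {1, 2, 3, 4, 5, 6, 7, 8, 9, 10, 11}); total cost 5 + 14 + 9 + 13 = 41.
No covering selection has total cost below 41.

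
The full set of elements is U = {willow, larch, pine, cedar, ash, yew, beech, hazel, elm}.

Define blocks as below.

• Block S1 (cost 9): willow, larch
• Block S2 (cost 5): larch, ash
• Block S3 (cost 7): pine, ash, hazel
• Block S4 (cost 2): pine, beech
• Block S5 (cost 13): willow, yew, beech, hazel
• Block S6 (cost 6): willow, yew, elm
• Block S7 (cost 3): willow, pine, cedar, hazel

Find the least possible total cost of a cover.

S2, S4, S6, S7 together cover every element (S2 ∪ S4 ∪ S6 ∪ S7 = {willow, larch, pine, cedar, ash, yew, beech, hazel, elm}); total cost 5 + 2 + 6 + 3 = 16.
No covering selection has total cost below 16.

16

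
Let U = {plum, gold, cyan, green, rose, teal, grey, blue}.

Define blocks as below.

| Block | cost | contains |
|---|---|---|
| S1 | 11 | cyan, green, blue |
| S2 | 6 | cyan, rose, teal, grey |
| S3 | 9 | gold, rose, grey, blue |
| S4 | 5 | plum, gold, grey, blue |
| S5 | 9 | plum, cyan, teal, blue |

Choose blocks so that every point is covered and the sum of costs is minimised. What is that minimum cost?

22

S1, S2, S4 together cover every point (S1 ∪ S2 ∪ S4 = {plum, gold, cyan, green, rose, teal, grey, blue}); total cost 11 + 6 + 5 = 22.
No covering selection has total cost below 22.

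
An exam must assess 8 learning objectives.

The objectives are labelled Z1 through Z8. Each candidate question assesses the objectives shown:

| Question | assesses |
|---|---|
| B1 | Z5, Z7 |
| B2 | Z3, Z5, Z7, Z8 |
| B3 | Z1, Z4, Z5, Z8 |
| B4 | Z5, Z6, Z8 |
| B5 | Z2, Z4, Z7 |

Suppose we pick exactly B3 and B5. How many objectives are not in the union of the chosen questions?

2

Union of B3, B5 = {Z1, Z2, Z4, Z5, Z7, Z8}.
Not covered: Z3, Z6 — 2 objectives.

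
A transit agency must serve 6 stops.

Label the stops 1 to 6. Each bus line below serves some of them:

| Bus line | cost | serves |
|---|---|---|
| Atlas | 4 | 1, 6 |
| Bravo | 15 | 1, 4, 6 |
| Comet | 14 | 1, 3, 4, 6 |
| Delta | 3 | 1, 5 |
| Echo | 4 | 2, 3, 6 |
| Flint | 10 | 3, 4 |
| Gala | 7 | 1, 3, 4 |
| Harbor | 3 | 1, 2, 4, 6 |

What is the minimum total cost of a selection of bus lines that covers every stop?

10

Delta, Echo, Harbor together cover every stop (Delta ∪ Echo ∪ Harbor = {1, 2, 3, 4, 5, 6}); total cost 3 + 4 + 3 = 10.
No covering selection has total cost below 10.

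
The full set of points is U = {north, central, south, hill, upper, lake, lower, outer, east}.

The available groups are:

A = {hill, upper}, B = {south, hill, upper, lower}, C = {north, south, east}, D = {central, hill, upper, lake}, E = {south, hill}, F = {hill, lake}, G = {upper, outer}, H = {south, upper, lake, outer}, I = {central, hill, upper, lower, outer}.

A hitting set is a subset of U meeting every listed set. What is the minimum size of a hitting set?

Take T = {south, hill, upper}. Each listed group contains at least one of these, so T is a hitting set of size 3.
The groups C, F, G are pairwise disjoint, so any hitting set needs a separate point for each — at least 3. Hence 3 is optimal.

3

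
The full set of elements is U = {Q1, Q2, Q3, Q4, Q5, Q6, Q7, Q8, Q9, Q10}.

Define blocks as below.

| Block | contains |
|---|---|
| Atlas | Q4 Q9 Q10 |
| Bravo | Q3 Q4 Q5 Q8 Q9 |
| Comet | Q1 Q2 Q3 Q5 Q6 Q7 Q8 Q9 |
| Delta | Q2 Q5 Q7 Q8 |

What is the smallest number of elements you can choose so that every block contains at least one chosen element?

2

H = {Q4, Q8} meets every block (each contains at least one member of H), and |H| = 2.
The blocks Atlas, Delta are pairwise disjoint, so any hitting set needs a separate element for each — at least 2. Hence 2 is optimal.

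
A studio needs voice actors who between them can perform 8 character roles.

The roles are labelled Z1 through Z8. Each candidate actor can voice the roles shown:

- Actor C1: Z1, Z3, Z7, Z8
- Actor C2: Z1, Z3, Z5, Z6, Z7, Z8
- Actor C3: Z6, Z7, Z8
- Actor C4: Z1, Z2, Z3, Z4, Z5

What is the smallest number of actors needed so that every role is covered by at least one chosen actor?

C2 and C4 together: C2 ∪ C4 = {Z1, Z2, Z3, Z4, Z5, Z6, Z7, Z8} — every role is covered.
No single actor has all 8 roles (the largest, C2, has 6), so 2 is optimal.

2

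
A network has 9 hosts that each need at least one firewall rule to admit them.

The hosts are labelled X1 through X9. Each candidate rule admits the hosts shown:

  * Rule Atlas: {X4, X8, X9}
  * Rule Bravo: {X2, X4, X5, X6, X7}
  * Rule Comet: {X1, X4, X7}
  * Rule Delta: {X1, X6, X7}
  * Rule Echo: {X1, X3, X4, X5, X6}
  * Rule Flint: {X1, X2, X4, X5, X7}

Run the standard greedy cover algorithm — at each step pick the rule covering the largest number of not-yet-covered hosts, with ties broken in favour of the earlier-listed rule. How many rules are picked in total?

3

Greedy: pick Bravo (covers 5 new) → pick Atlas (covers 2 new) → pick Echo (covers 2 new). Total picks: 3.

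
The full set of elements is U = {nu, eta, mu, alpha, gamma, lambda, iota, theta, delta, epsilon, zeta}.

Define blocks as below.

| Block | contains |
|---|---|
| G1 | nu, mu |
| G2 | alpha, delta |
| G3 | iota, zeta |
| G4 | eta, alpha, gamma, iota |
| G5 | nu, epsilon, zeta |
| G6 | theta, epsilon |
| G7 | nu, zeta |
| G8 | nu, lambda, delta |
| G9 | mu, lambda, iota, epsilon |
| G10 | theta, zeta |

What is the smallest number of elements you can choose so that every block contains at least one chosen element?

H = {nu, alpha, epsilon, zeta} meets every block (each contains at least one member of H), and |H| = 4.
The blocks G1, G2, G3, G6 are pairwise disjoint, so any hitting set needs a separate element for each — at least 4. Hence 4 is optimal.

4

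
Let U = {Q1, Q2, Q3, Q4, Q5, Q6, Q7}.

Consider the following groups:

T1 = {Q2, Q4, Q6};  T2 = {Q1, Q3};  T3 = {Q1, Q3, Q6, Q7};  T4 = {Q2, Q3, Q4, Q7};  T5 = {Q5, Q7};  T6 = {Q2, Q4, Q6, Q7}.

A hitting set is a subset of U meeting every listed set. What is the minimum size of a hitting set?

3

The 3 points {Q3, Q4, Q5} hit every group.
The groups T1, T2, T5 are pairwise disjoint, so any hitting set needs a separate point for each — at least 3. Hence 3 is optimal.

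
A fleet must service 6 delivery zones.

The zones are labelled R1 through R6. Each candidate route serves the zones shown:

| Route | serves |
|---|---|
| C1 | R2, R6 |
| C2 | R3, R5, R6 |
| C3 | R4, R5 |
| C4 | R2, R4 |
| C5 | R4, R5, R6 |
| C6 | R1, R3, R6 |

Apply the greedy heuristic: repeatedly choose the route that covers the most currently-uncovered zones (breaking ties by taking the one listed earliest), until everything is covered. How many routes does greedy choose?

Greedy: pick C2 (covers 3 new) → pick C4 (covers 2 new) → pick C6 (covers 1 new). Total picks: 3.

3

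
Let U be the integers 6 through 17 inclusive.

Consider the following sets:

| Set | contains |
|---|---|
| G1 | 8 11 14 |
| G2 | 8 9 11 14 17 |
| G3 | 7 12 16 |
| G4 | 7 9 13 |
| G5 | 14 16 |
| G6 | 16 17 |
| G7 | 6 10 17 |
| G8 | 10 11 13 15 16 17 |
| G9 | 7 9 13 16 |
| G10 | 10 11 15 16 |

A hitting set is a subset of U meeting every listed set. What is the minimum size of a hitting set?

H = {7, 10, 14, 16} meets every set (each contains at least one member of H), and |H| = 4.
No choice of 3 elements meets every set, so 4 is the minimum.

4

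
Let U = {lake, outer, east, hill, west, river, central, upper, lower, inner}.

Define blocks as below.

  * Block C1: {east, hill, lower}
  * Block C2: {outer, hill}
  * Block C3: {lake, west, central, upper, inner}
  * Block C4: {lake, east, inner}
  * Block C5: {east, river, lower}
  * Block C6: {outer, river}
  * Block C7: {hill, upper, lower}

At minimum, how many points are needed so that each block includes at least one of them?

3

H = {hill, river, inner} meets every block (each contains at least one member of H), and |H| = 3.
The blocks C1, C3, C6 are pairwise disjoint, so any hitting set needs a separate point for each — at least 3. Hence 3 is optimal.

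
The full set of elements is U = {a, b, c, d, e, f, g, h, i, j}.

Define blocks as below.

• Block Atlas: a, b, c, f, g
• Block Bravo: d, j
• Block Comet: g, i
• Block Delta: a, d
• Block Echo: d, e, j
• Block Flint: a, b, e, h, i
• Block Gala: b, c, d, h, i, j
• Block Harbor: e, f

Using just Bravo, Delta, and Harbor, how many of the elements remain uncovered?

Union of Bravo, Delta, Harbor = {a, d, e, f, j}.
Not covered: b, c, g, h, i — 5 elements.

5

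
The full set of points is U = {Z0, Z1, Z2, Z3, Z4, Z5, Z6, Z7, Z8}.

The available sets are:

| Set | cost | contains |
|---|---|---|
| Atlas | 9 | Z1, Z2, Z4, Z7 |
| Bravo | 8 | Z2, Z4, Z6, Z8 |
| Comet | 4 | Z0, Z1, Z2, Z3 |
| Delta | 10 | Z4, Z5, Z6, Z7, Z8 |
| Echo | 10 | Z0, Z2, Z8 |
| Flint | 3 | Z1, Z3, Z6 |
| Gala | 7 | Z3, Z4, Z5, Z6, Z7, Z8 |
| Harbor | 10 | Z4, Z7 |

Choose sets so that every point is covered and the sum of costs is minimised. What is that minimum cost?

Comet, Gala together cover every point (Comet ∪ Gala = {Z0, Z1, Z2, Z3, Z4, Z5, Z6, Z7, Z8}); total cost 4 + 7 = 11.
No covering selection has total cost below 11.

11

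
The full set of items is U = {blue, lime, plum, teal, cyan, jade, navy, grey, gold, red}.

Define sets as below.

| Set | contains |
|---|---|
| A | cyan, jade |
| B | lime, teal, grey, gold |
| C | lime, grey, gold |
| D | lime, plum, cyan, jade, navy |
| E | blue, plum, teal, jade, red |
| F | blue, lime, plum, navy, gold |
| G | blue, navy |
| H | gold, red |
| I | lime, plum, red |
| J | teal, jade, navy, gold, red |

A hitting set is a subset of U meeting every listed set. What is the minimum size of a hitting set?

T = {jade, navy, gold, red} meets every set (each contains at least one member of T), and |T| = 4.
No choice of 3 items meets every set, so 4 is the minimum.

4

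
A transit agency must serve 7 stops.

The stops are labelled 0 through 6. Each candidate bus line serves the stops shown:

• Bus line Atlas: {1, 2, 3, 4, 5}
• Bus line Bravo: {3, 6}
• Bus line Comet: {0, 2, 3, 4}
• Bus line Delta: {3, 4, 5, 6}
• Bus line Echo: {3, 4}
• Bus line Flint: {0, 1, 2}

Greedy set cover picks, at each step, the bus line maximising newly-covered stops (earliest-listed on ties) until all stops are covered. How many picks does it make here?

3

Greedy: pick Atlas (covers 5 new) → pick Bravo (covers 1 new) → pick Comet (covers 1 new). Total picks: 3.
(The true minimum cover uses only 2 bus lines, so greedy is not optimal here.)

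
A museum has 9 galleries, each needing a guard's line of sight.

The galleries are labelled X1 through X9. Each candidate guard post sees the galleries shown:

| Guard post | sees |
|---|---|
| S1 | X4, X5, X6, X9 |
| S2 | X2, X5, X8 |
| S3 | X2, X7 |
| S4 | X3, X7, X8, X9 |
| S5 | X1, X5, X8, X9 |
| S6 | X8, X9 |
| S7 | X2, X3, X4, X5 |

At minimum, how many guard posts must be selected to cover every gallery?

4

Take {S1, S4, S5, S7}. Their union is {X1, X2, X3, X4, X5, X6, X7, X8, X9}, which is all 9 galleries.
No 3 of the 7 guard posts cover everything (all 35 combinations miss at least one gallery), so 4 is optimal.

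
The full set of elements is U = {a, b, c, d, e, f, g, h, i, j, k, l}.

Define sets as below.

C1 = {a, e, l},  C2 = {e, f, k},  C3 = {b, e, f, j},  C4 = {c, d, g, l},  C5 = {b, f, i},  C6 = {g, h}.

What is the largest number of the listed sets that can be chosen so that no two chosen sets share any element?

3

C1, C5, C6 are pairwise disjoint (C1={a,e,l}; C5={b,f,i}; C6={g,h}).
Every remaining set overlaps one of these, and no 4 of the listed sets are pairwise disjoint, so 3 is the maximum.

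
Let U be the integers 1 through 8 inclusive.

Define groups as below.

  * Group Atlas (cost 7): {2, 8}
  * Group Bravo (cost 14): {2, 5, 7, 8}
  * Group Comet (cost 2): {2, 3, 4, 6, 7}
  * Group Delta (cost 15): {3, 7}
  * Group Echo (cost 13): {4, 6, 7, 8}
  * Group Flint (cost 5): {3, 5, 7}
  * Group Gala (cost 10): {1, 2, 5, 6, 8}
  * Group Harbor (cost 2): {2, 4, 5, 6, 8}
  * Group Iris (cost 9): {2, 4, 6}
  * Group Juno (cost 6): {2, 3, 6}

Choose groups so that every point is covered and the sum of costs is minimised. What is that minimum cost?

12

Comet, Gala together cover every point (Comet ∪ Gala = {1, 2, 3, 4, 5, 6, 7, 8}); total cost 2 + 10 = 12.
The greedy pick Comet, Harbor, Gala costs 14; no covering selection beats 12.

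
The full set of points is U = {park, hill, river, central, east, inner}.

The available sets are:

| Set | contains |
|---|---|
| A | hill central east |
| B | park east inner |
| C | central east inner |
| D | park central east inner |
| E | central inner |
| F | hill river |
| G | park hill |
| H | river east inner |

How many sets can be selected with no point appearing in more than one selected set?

G, H are pairwise disjoint (G={park,hill}; H={river,east,inner}).
Every remaining set overlaps one of these, and no 3 of the listed sets are pairwise disjoint, so 2 is the maximum.

2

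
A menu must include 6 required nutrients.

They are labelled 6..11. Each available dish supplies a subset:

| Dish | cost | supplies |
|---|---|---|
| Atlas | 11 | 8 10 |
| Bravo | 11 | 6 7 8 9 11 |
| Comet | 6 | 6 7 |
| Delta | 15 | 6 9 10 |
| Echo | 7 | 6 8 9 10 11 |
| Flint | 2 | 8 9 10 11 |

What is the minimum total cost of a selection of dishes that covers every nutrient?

Comet, Flint together cover every nutrient (Comet ∪ Flint = {6, 7, 8, 9, 10, 11}); total cost 6 + 2 = 8.
No covering selection has total cost below 8.

8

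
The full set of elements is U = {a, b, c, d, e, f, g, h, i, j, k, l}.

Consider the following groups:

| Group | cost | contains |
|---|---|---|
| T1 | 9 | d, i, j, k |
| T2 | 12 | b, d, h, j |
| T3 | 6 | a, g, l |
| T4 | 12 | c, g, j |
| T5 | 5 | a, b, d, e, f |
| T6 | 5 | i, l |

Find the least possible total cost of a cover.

T1, T2, T4, T5, T6 together cover every element (T1 ∪ T2 ∪ T4 ∪ T5 ∪ T6 = {a, b, c, d, e, f, g, h, i, j, k, l}); total cost 9 + 12 + 12 + 5 + 5 = 43.
No covering selection has total cost below 43.

43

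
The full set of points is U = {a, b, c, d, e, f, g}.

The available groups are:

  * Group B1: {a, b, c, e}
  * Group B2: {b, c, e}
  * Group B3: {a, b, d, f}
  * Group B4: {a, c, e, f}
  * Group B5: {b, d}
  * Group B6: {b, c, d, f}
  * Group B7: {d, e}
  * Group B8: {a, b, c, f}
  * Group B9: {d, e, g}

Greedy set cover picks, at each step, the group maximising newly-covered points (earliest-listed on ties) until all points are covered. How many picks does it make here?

3

Greedy: pick B1 (covers 4 new) → pick B3 (covers 2 new) → pick B9 (covers 1 new). Total picks: 3.
(The true minimum cover uses only 2 groups, so greedy is not optimal here.)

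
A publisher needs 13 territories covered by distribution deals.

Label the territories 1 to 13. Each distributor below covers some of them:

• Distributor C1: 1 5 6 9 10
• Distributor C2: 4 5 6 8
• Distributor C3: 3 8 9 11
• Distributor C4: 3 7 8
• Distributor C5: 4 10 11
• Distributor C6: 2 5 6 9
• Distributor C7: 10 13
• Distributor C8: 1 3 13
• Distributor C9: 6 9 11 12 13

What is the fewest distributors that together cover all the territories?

5

Take {C1, C4, C5, C6, C9}. Their union is {1, 2, 3, 4, 5, 6, 7, 8, 9, 10, 11, 12, 13}, which is all 13 territories.
No 4 of the 9 distributors cover everything (all 126 combinations miss at least one territory), so 5 is optimal.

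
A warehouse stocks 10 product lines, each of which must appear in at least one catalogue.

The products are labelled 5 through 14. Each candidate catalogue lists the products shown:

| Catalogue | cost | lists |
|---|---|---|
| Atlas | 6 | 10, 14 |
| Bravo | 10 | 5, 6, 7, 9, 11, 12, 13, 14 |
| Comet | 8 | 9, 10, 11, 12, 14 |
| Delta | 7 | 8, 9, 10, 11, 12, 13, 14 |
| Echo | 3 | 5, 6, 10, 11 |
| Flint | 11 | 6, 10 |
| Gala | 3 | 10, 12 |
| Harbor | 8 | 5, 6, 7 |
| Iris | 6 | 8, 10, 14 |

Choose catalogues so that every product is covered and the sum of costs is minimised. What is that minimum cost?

15

Delta, Harbor together cover every product (Delta ∪ Harbor = {5, 6, 7, 8, 9, 10, 11, 12, 13, 14}); total cost 7 + 8 = 15.
The greedy pick Echo, Delta, Harbor costs 18; no covering selection beats 15.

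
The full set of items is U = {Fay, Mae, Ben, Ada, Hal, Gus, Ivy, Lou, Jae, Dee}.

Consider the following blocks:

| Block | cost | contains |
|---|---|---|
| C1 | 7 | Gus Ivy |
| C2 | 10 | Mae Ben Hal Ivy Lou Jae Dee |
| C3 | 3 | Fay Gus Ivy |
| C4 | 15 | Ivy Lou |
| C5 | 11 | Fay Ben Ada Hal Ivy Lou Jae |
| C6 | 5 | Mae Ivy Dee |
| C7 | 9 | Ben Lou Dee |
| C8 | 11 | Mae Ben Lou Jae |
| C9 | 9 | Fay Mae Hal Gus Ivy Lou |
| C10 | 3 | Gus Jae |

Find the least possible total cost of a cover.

C5, C6, C10 together cover every item (C5 ∪ C6 ∪ C10 = {Fay, Mae, Ben, Ada, Hal, Gus, Ivy, Lou, Jae, Dee}); total cost 11 + 5 + 3 = 19.
The greedy pick C3, C2, C5 costs 24; no covering selection beats 19.

19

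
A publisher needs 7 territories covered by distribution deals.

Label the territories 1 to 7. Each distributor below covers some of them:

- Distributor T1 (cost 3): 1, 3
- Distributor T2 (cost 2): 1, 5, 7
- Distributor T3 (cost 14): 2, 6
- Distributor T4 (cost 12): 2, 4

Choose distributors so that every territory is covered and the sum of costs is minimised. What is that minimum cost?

T1, T2, T3, T4 together cover every territory (T1 ∪ T2 ∪ T3 ∪ T4 = {1, 2, 3, 4, 5, 6, 7}); total cost 3 + 2 + 14 + 12 = 31.
No covering selection has total cost below 31.

31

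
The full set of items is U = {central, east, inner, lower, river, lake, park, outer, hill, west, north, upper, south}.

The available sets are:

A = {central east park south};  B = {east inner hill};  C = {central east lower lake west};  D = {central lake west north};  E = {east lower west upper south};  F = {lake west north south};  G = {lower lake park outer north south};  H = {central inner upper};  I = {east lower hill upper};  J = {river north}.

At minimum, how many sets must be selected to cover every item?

5

Take {B, C, G, I, J}. Their union is {central, east, inner, lower, river, lake, park, outer, hill, west, north, upper, south}, which is all 13 items.
No 4 of the 10 sets cover everything (all 210 combinations miss at least one item), so 5 is optimal.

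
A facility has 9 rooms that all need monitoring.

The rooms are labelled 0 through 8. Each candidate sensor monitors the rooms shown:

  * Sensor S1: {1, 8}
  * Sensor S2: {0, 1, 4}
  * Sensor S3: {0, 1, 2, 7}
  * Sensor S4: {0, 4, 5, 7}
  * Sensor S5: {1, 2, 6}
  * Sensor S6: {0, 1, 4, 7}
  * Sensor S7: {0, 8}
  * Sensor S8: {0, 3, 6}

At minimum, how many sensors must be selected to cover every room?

4

S3 and S4 and S7 and S8 together: S3 ∪ S4 ∪ S7 ∪ S8 = {0, 1, 2, 3, 4, 5, 6, 7, 8} — every room is covered.
No 3 of the 8 sensors cover everything (all 56 combinations miss at least one room), so 4 is optimal.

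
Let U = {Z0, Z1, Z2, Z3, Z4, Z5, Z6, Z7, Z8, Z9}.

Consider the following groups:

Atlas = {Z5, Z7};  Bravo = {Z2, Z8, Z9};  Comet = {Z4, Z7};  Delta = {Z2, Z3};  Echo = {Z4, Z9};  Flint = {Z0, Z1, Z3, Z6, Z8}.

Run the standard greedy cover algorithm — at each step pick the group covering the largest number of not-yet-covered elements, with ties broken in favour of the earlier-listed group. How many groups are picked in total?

4

Greedy: pick Flint (covers 5 new) → pick Atlas (covers 2 new) → pick Bravo (covers 2 new) → pick Comet (covers 1 new). Total picks: 4.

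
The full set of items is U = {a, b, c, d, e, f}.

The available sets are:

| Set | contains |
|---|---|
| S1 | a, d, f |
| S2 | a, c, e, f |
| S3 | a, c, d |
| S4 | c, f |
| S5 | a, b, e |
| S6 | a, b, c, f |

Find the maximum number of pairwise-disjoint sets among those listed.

S4, S5 are pairwise disjoint (S4={c,f}; S5={a,b,e}).
Every remaining set overlaps one of these, and no 3 of the listed sets are pairwise disjoint, so 2 is the maximum.

2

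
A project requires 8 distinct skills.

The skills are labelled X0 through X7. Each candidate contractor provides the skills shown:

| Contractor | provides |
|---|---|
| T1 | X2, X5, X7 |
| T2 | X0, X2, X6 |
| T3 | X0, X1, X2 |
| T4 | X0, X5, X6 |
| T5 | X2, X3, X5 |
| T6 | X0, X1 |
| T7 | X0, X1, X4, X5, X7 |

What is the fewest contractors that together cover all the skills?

T4 and T5 and T7 together: T4 ∪ T5 ∪ T7 = {X0, X1, X2, X3, X4, X5, X6, X7} — every skill is covered.
Only T5 contains X3, so T5 is forced; the remaining 5 skills need at least 2 more contractors (each remaining contractor adds at most 4) — so at least 3 contractors are needed, and 3 is optimal.

3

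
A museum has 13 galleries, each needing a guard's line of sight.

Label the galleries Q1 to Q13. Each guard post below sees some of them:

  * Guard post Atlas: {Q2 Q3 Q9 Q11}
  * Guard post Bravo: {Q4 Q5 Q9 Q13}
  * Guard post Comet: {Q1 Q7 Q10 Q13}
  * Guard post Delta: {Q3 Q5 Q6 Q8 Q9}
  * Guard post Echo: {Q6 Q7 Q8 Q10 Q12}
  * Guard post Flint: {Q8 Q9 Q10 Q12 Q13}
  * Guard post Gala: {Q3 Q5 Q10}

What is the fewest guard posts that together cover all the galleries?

Take {Atlas, Bravo, Comet, Echo}. Their union is {Q1, Q2, Q3, Q4, Q5, Q6, Q7, Q8, Q9, Q10, Q11, Q12, Q13}, which is all 13 galleries.
No 3 of the 7 guard posts cover everything (all 35 combinations miss at least one gallery), so 4 is optimal.

4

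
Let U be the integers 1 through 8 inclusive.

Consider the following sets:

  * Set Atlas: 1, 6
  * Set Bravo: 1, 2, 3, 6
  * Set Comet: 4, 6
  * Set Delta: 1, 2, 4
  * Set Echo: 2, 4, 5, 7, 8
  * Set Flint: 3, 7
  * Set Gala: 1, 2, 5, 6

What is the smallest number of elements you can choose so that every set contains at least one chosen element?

The 3 elements {1, 4, 7} hit every set.
No choice of 2 elements meets every set, so 3 is the minimum.

3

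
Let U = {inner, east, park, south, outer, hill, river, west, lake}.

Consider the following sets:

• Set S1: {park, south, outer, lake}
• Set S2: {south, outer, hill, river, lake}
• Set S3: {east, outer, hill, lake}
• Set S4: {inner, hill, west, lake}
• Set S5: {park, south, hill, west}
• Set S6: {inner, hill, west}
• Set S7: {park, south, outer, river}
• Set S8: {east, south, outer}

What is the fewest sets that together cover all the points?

3

Take {S3, S6, S7}. Their union is {inner, east, park, south, outer, hill, river, west, lake}, which is all 9 points.
No 2 of the 8 sets cover everything (all 28 combinations miss at least one point), so 3 is optimal.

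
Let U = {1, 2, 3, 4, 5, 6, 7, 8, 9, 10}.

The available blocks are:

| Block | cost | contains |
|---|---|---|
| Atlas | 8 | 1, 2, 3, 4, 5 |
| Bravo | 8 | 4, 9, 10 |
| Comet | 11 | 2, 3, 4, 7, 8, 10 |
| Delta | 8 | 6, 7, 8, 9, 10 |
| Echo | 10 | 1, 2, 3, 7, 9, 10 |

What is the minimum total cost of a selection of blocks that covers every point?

Atlas, Delta together cover every point (Atlas ∪ Delta = {1, 2, 3, 4, 5, 6, 7, 8, 9, 10}); total cost 8 + 8 = 16.
No covering selection has total cost below 16.

16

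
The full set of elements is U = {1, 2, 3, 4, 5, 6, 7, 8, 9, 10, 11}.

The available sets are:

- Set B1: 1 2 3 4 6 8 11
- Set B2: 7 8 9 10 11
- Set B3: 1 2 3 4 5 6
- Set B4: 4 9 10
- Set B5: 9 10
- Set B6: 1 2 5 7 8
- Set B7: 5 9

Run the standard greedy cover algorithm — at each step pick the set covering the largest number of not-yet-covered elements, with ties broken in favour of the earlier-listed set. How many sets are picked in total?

3

Greedy: pick B1 (covers 7 new) → pick B2 (covers 3 new) → pick B3 (covers 1 new). Total picks: 3.
(The true minimum cover uses only 2 sets, so greedy is not optimal here.)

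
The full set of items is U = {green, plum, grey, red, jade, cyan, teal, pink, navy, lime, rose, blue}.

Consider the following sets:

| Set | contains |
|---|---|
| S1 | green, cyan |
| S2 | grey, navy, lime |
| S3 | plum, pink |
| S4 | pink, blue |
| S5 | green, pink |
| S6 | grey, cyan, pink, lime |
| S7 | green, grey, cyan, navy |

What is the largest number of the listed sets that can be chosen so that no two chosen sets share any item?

3

S1, S2, S4 are pairwise disjoint (S1={green,cyan}; S2={grey,navy,lime}; S4={pink,blue}).
Every remaining set overlaps one of these, and no 4 of the listed sets are pairwise disjoint, so 3 is the maximum.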